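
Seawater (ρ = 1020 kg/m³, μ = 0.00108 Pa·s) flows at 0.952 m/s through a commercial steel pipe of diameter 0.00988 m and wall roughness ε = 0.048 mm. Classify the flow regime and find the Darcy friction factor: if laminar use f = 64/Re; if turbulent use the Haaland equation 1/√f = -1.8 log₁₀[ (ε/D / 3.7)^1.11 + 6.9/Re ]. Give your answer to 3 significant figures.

Re = ρVD/μ = 1020·0.952·0.00988/0.00108 = 8883.
Re > 4000 → turbulent. ε/D = 4.8e-05/0.00988 = 0.00486; Haaland: 1/√f = -1.8 log₁₀[0.000633 + 0.000777] = 5.132, so f = 0.03797.

f ≈ 0.0380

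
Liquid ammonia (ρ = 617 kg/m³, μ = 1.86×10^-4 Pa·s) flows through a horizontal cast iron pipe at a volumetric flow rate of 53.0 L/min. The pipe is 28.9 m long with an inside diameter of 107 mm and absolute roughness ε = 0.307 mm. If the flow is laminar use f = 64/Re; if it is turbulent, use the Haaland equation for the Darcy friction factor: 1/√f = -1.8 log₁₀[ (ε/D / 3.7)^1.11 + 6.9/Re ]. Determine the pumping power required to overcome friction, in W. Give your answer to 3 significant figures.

P ≈ 0.0206 W

Q = 53.0 L/min = 53.0/60000 = 0.0008833 m³/s.
Cross-sectional area A = πD²/4 = π(0.107)²/4 = 0.008992 m²; mean velocity V = Q/A = 0.0008833/0.008992 = 0.09824 m/s.
Reynolds number Re = ρVD/μ = 617 · 0.09824 · 0.107 / 0.000186 = 3.487e+04.
Re > 4000 → turbulent. Relative roughness ε/D = 0.000307/0.107 = 0.00287. Haaland: 1/√f = -1.8 log₁₀[(0.00287/3.7)^1.11 + 6.9/3.487e+04] = -1.8 log₁₀[0.000353 + 0.000198] = 5.867, so f = 0.02906.
Darcy-Weisbach: ΔP = f(L/D)(ρV²/2) = 0.02906·(28.9/0.107)·(617·0.09824²/2) = 0.02906·270.1·2.977 = 23.36 Pa.
Pumping power P = QΔP = 0.0008833·23.36 = 0.02064 W = 0.0206 W.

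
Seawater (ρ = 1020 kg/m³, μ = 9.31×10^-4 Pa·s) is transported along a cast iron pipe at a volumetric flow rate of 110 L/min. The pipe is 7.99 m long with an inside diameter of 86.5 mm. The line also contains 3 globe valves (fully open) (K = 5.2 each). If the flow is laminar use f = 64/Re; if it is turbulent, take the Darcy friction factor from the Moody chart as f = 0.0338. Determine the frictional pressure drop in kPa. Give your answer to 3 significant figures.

ΔP ≈ 0.929 kPa

Q = 110 L/min = 110/60000 = 0.001833 m³/s.
Cross-sectional area A = πD²/4 = π(0.0865)²/4 = 0.005877 m²; mean velocity V = Q/A = 0.001833/0.005877 = 0.312 m/s.
Reynolds number Re = ρVD/μ = 1020 · 0.312 · 0.0865 / 0.000931 = 2.957e+04.
Re > 4000 → turbulent; use the Moody-chart value f = 0.0338.
Total minor-loss coefficient ΣK = 3·5.2 = 15.6.
ΔP = [f·L/D + ΣK]·(ρV²/2) = [0.0338·7.99/0.0865 + 15.6]·(1020·0.312²/2) = [3.122 + 15.6]·49.64 = 929.3 Pa.
ΔP = 929.3 Pa = 0.929 kPa.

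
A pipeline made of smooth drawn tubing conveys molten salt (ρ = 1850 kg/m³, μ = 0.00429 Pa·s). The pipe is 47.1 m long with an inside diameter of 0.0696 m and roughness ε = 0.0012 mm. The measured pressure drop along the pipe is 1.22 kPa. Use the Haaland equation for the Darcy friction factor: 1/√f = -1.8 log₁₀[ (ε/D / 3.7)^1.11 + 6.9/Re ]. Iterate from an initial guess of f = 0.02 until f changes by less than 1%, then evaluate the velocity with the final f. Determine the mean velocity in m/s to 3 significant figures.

V ≈ 0.240 m/s

Rearranging Darcy-Weisbach: V = √(2·ΔP·D/(f·L·ρ)). With ε/D = 1.2e-06/0.0696 = 1.72e-05, iterate starting from f = 0.02:
  f = 0.02 → V = √(2·1220·0.0696/(0.02·47.1·1850)) = 0.3122 m/s; Re = ρVD/μ = 9369; f → 0.03146
  f = 0.03146 → V = 0.2489 m/s; Re = 7470; f → 0.03353
  f = 0.03353 → V = 0.2411 m/s; Re = 7236; f → 0.03384
Converged (Δf/f < 1%). With the final f = 0.03384: V = √(2·1220·0.0696/(0.03384·47.1·1850)) = 0.24 m/s.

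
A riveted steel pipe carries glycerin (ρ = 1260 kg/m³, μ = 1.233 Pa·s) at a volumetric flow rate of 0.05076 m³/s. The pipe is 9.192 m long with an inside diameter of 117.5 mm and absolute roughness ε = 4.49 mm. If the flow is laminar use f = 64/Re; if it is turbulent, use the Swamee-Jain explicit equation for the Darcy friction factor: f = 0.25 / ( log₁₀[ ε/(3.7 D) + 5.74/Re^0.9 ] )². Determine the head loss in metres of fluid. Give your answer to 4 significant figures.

h_f ≈ 9.949 m

Cross-sectional area A = πD²/4 = π(0.1175)²/4 = 0.01084 m²; mean velocity V = Q/A = 0.05076/0.01084 = 4.681 m/s.
Reynolds number Re = ρVD/μ = 1260 · 4.681 · 0.1175 / 1.23 = 562.1.
Re < 2300 → laminar flow, so f = 64/Re = 64/562.1 = 0.1139 (the turbulent correlation is not needed).
Darcy-Weisbach: ΔP = f(L/D)(ρV²/2) = 0.1139·(9.192/0.1175)·(1260·4.681²/2) = 0.1139·78.23·1.381e+04 = 1.23e+05 Pa.
Head loss h_f = ΔP/(ρg) = 1.23e+05/(1260·9.81) = 9.949 m.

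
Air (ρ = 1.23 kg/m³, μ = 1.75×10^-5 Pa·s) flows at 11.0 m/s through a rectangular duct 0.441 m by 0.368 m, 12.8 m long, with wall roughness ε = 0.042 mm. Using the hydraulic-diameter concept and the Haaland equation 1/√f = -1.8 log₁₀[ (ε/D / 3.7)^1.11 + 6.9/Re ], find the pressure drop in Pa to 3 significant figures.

Hydraulic diameter D_h = 4A/P = 4·(0.441·0.368)/(2·(0.441+0.368)) = 0.6492/1.618 = 0.4012 m.
Re = ρVD_h/μ = 1.23·11·0.4012/1.75e-05 = 3.102e+05.
ε/D_h = 4.2e-05/0.4012 = 0.000105; Haaland gives 1/√f = -1.8 log₁₀[8.94e-06+2.22e-05] = 8.111, so f = 0.0152.
ΔP = f(L/D_h)(ρV²/2) = 0.0152·12.8/0.4012·74.41 = 36.09 Pa.

ΔP ≈ 36.1 Pa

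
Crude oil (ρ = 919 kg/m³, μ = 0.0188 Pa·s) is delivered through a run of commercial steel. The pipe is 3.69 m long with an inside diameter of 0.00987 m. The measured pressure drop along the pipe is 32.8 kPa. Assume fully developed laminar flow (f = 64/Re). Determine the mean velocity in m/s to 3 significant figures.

V ≈ 1.44 m/s

For laminar flow, f = 64/Re with Re = ρVD/μ, so Darcy-Weisbach reduces to ΔP = 32μLV/D². Solving for V: V = ΔP·D²/(32μL) = 3.28e+04·(0.00987)²/(32·0.0188·3.69) = 1.439 m/s.
Check: Re = ρVD/μ = 919·1.439·0.00987/0.0188 = 694.5 < 2300, so the laminar assumption holds.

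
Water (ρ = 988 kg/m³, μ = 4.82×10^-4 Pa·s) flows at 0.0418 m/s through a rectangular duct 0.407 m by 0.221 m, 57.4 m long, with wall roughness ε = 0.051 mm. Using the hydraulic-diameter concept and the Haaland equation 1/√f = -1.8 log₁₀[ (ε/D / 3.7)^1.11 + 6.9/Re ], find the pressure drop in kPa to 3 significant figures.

ΔP ≈ 0.00429 kPa

Hydraulic diameter D_h = 4A/P = 4·(0.407·0.221)/(2·(0.407+0.221)) = 0.3598/1.256 = 0.2865 m.
Re = ρVD_h/μ = 988·0.0418·0.2865/0.000482 = 2.454e+04.
ε/D_h = 5.1e-05/0.2865 = 0.000178; Haaland gives 1/√f = -1.8 log₁₀[1.61e-05+0.000281] = 6.348, so f = 0.02481.
ΔP = f(L/D_h)(ρV²/2) = 0.02481·57.4/0.2865·0.8631 = 4.291 Pa.
ΔP = 0.00429 kPa.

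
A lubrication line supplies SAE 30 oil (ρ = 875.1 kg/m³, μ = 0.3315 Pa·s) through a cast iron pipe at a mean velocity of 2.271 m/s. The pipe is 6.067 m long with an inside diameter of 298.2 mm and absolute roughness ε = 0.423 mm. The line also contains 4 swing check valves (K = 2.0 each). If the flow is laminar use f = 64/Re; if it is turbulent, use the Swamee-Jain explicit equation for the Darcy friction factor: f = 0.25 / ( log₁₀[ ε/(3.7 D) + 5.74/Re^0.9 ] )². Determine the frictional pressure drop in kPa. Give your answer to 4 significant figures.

Reynolds number Re = ρVD/μ = 875.1 · 2.271 · 0.2982 / 0.332 = 1788.
Re < 2300 → laminar flow, so f = 64/Re = 64/1788 = 0.0358 (the turbulent correlation is not needed).
Total minor-loss coefficient ΣK = 4·2 = 8.
ΔP = [f·L/D + ΣK]·(ρV²/2) = [0.0358·6.067/0.2982 + 8]·(875.1·2.271²/2) = [0.7284 + 8]·2257 = 1.97e+04 Pa.
ΔP = 1.97e+04 Pa = 19.70 kPa.

ΔP ≈ 19.70 kPa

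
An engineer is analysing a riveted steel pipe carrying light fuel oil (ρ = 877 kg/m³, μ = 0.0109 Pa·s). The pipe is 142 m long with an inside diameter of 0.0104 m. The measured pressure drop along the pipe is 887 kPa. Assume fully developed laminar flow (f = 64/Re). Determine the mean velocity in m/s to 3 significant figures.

V ≈ 1.94 m/s

For laminar flow, f = 64/Re with Re = ρVD/μ, so Darcy-Weisbach reduces to ΔP = 32μLV/D². Solving for V: V = ΔP·D²/(32μL) = 8.87e+05·(0.0104)²/(32·0.0109·142) = 1.937 m/s.
Check: Re = ρVD/μ = 877·1.937·0.0104/0.0109 = 1621 < 2300, so the laminar assumption holds.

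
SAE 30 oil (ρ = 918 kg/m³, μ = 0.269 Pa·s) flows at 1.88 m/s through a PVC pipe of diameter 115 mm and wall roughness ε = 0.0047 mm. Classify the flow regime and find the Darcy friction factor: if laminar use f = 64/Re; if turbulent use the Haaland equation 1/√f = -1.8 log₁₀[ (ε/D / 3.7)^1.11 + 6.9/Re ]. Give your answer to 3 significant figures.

f ≈ 0.0867

Re = ρVD/μ = 918·1.88·0.115/0.269 = 737.8.
Re < 2300 → laminar, so f = 64/Re = 0.08674 (roughness is irrelevant in laminar flow).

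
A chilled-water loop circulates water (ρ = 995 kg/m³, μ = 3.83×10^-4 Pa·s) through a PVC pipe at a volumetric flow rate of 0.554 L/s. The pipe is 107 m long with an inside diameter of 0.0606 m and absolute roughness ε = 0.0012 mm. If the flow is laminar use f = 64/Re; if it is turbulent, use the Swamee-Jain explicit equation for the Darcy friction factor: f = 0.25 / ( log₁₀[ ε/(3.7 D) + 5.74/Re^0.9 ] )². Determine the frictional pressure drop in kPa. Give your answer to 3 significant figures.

ΔP ≈ 0.758 kPa

Q = 0.554 L/s = 0.554/1000 = 0.000554 m³/s.
Cross-sectional area A = πD²/4 = π(0.0606)²/4 = 0.002884 m²; mean velocity V = Q/A = 0.000554/0.002884 = 0.1921 m/s.
Reynolds number Re = ρVD/μ = 995 · 0.1921 · 0.0606 / 0.000383 = 3.024e+04.
Re > 4000 → turbulent. Relative roughness ε/D = 1.2e-06/0.0606 = 1.98e-05. Swamee-Jain: f = 0.25/(log₁₀[1.98e-05/3.7 + 5.74/3.024e+04^0.9])² = 0.25/(log₁₀[5.35e-06 + 0.000533])² = 0.25/(-3.269)² = 0.02339.
Darcy-Weisbach: ΔP = f(L/D)(ρV²/2) = 0.02339·(107/0.0606)·(995·0.1921²/2) = 0.02339·1766·18.35 = 758 Pa.
ΔP = 758 Pa = 0.758 kPa.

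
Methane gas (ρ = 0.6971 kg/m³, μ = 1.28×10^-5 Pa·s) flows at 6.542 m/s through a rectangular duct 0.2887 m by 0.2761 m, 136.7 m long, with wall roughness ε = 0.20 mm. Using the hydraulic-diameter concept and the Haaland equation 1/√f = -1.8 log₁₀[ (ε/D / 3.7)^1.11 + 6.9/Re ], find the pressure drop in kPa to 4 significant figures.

Hydraulic diameter D_h = 4A/P = 4·(0.2887·0.2761)/(2·(0.2887+0.2761)) = 0.3188/1.13 = 0.2823 m.
Re = ρVD_h/μ = 0.6971·6.542·0.2823/1.28e-05 = 1.006e+05.
ε/D_h = 0.0002/0.2823 = 0.000709; Haaland gives 1/√f = -1.8 log₁₀[7.47e-05+6.86e-05] = 6.919, so f = 0.02089.
ΔP = f(L/D_h)(ρV²/2) = 0.02089·136.7/0.2823·14.92 = 150.9 Pa.
ΔP = 0.1509 kPa.

ΔP ≈ 0.1509 kPa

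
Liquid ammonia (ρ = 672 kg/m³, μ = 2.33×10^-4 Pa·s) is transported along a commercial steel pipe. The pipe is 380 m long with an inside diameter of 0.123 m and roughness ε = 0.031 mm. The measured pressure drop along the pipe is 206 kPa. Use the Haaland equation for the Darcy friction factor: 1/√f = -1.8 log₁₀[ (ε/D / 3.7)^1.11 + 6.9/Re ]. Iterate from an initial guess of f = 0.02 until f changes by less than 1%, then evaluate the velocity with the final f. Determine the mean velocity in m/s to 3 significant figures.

V ≈ 3.64 m/s

Rearranging Darcy-Weisbach: V = √(2·ΔP·D/(f·L·ρ)). With ε/D = 3.1e-05/0.123 = 0.000252, iterate starting from f = 0.02:
  f = 0.02 → V = √(2·2.06e+05·0.123/(0.02·380·672)) = 3.15 m/s; Re = ρVD/μ = 1.117e+06; f → 0.01508
  f = 0.01508 → V = 3.628 m/s; Re = 1.287e+06; f → 0.015
Converged (Δf/f < 1%). With the final f = 0.015: V = √(2·2.06e+05·0.123/(0.015·380·672)) = 3.638 m/s.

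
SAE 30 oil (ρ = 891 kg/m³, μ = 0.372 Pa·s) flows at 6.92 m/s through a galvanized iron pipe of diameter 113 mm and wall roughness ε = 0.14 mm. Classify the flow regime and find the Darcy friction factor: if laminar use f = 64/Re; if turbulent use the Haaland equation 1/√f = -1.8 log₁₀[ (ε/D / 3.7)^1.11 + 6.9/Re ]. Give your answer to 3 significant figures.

f ≈ 0.0342

Re = ρVD/μ = 891·6.92·0.113/0.372 = 1873.
Re < 2300 → laminar, so f = 64/Re = 0.03417 (roughness is irrelevant in laminar flow).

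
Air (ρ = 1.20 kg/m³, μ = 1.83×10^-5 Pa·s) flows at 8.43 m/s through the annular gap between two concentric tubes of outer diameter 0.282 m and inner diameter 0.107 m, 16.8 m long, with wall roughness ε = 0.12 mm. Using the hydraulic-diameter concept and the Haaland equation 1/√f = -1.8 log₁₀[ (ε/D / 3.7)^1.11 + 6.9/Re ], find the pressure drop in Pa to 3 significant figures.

Hydraulic diameter D_h = 4A/P = D_o - D_i = 0.282 - 0.107 = 0.175 m.
Re = ρVD_h/μ = 1.2·8.43·0.175/1.83e-05 = 9.674e+04.
ε/D_h = 0.00012/0.175 = 0.000686; Haaland gives 1/√f = -1.8 log₁₀[7.2e-05+7.13e-05] = 6.919, so f = 0.02089.
ΔP = f(L/D_h)(ρV²/2) = 0.02089·16.8/0.175·42.64 = 85.52 Pa.

ΔP ≈ 85.5 Pa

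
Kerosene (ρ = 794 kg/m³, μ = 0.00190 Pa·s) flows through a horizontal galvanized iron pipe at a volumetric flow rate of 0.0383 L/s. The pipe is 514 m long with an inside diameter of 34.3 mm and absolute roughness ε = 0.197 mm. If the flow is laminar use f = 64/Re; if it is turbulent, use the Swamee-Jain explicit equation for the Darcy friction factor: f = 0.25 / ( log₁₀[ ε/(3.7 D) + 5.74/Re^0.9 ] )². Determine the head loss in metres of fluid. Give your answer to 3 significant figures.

Q = 0.0383 L/s = 0.0383/1000 = 3.83e-05 m³/s.
Cross-sectional area A = πD²/4 = π(0.0343)²/4 = 0.000924 m²; mean velocity V = Q/A = 3.83e-05/0.000924 = 0.04145 m/s.
Reynolds number Re = ρVD/μ = 794 · 0.04145 · 0.0343 / 0.0019 = 594.1.
Re < 2300 → laminar flow, so f = 64/Re = 64/594.1 = 0.1077 (the turbulent correlation is not needed).
Darcy-Weisbach: ΔP = f(L/D)(ρV²/2) = 0.1077·(514/0.0343)·(794·0.04145²/2) = 0.1077·1.499e+04·0.6821 = 1101 Pa.
Head loss h_f = ΔP/(ρg) = 1101/(794·9.81) = 0.141 m.

h_f ≈ 0.141 m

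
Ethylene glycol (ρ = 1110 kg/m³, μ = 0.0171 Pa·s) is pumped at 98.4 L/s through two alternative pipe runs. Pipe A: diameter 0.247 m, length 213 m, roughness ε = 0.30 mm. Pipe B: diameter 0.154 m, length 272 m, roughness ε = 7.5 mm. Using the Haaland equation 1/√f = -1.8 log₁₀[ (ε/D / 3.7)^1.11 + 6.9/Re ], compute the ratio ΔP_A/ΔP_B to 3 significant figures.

ΔP_A/ΔP_B ≈ 0.0267

Pipe A: V = Q/A = 0.0984/0.04792 = 2.054 m/s; Re = 3.293e+04; ε/D = 0.00121; Haaland → f = 0.02576; ΔP_A = f(L/D)(ρV²/2) = 5.199e+04 Pa.
Pipe B: V = Q/A = 0.0984/0.01863 = 5.283 m/s; Re = 5.281e+04; ε/D = 0.0487; Haaland → f = 0.07129; ΔP_B = f(L/D)(ρV²/2) = 1.95e+06 Pa.
ΔP_A/ΔP_B = 5.199e+04/1.95e+06 = 0.0267.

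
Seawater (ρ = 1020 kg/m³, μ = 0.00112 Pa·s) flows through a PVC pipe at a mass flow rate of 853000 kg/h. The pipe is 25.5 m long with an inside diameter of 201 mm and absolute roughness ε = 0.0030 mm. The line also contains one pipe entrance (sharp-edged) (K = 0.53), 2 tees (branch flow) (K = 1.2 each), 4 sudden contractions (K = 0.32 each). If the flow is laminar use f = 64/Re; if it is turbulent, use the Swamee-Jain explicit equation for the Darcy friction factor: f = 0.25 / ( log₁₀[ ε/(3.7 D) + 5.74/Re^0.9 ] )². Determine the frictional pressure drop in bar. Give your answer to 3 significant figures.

ΔP ≈ 1.55 bar

ṁ = 853000 kg/h = 853000/3600 = 236.9 kg/s.
A = πD²/4 = π(0.201)²/4 = 0.03173 m²; mean velocity V = ṁ/(ρA) = 236.9/(1020 · 0.03173) = 7.321 m/s.
Reynolds number Re = ρVD/μ = 1020 · 7.321 · 0.201 / 0.00112 = 1.34e+06.
Re > 4000 → turbulent. Relative roughness ε/D = 3e-06/0.201 = 1.49e-05. Swamee-Jain: f = 0.25/(log₁₀[1.49e-05/3.7 + 5.74/1.34e+06^0.9])² = 0.25/(log₁₀[4.03e-06 + 1.76e-05])² = 0.25/(-4.666)² = 0.01148.
Total minor-loss coefficient ΣK = 1·0.53 + 2·1.2 + 4·0.32 = 4.21.
ΔP = [f·L/D + ΣK]·(ρV²/2) = [0.01148·25.5/0.201 + 4.21]·(1020·7.321²/2) = [1.457 + 4.21]·2.733e+04 = 1.549e+05 Pa.
ΔP = 1.549e+05 Pa = 1.55 bar.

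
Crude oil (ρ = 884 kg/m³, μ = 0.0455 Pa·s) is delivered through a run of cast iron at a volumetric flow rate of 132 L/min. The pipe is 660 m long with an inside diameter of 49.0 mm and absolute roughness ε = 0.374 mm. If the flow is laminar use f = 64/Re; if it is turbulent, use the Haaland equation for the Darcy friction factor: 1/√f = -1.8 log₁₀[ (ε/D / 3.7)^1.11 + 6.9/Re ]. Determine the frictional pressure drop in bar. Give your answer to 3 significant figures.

Q = 132 L/min = 132/60000 = 0.0022 m³/s.
Cross-sectional area A = πD²/4 = π(0.049)²/4 = 0.001886 m²; mean velocity V = Q/A = 0.0022/0.001886 = 1.167 m/s.
Reynolds number Re = ρVD/μ = 884 · 1.167 · 0.049 / 0.0455 = 1111.
Re < 2300 → laminar flow, so f = 64/Re = 64/1111 = 0.05762 (the turbulent correlation is not needed).
Darcy-Weisbach: ΔP = f(L/D)(ρV²/2) = 0.05762·(660/0.049)·(884·1.167²/2) = 0.05762·1.347e+04·601.6 = 4.669e+05 Pa.
ΔP = 4.669e+05 Pa = 4.67 bar.

ΔP ≈ 4.67 bar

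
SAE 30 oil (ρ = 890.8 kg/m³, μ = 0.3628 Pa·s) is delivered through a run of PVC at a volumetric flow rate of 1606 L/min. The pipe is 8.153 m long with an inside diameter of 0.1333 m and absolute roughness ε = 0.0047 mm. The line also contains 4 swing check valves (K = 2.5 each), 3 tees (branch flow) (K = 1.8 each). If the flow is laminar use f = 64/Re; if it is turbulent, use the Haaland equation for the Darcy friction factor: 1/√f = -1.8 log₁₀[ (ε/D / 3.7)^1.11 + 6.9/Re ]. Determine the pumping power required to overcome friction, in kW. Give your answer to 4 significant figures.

P ≈ 0.9489 kW

Q = 1606 L/min = 1606/60000 = 0.02677 m³/s.
Cross-sectional area A = πD²/4 = π(0.1333)²/4 = 0.01396 m²; mean velocity V = Q/A = 0.02677/0.01396 = 1.918 m/s.
Reynolds number Re = ρVD/μ = 890.8 · 1.918 · 0.1333 / 0.363 = 627.8.
Re < 2300 → laminar flow, so f = 64/Re = 64/627.8 = 0.102 (the turbulent correlation is not needed).
Total minor-loss coefficient ΣK = 4·2.5 + 3·1.8 = 15.4.
ΔP = [f·L/D + ΣK]·(ρV²/2) = [0.102·8.153/0.1333 + 15.4]·(890.8·1.918²/2) = [6.236 + 15.4]·1638 = 3.545e+04 Pa.
Pumping power P = QΔP = 0.02677·3.545e+04 = 948.86 W = 0.9489 kW.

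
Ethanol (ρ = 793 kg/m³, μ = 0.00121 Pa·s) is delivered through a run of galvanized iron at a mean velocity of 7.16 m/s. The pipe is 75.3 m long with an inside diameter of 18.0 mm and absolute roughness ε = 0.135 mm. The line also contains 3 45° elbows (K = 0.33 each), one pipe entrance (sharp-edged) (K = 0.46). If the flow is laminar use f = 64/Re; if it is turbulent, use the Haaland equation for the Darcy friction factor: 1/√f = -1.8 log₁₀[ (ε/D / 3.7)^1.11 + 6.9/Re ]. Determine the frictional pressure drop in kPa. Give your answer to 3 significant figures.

Reynolds number Re = ρVD/μ = 793 · 7.16 · 0.018 / 0.00121 = 8.446e+04.
Re > 4000 → turbulent. Relative roughness ε/D = 0.000135/0.018 = 0.0075. Haaland: 1/√f = -1.8 log₁₀[(0.0075/3.7)^1.11 + 6.9/8.446e+04] = -1.8 log₁₀[0.00102 + 8.17e-05] = 5.321, so f = 0.03532.
Total minor-loss coefficient ΣK = 3·0.33 + 1·0.46 = 1.45.
ΔP = [f·L/D + ΣK]·(ρV²/2) = [0.03532·75.3/0.018 + 1.45]·(793·7.16²/2) = [147.8 + 1.45]·2.033e+04 = 3.033e+06 Pa.
ΔP = 3.033e+06 Pa = 3030 kPa.

ΔP ≈ 3030 kPa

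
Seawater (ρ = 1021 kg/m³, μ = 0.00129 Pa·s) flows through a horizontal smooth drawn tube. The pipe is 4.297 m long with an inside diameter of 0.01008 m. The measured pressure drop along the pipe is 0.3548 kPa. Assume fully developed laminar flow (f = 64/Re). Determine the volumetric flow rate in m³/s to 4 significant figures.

Q ≈ 1.622×10^-5 m³/s

For laminar flow, f = 64/Re with Re = ρVD/μ, so Darcy-Weisbach reduces to ΔP = 32μLV/D². Solving for V: V = ΔP·D²/(32μL) = 354.8·(0.01008)²/(32·0.00129·4.297) = 0.2032 m/s.
Check: Re = ρVD/μ = 1021·0.2032·0.01008/0.00129 = 1621 < 2300, so the laminar assumption holds.
Q = V·A = 0.2032·(π/4·0.01008²) = 1.622e-05 m³/s = 1.622×10^-5 m³/s.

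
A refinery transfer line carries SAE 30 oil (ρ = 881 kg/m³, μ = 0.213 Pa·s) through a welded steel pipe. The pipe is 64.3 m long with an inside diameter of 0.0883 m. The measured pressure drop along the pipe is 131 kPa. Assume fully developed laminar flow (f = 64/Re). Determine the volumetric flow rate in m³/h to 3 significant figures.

Q ≈ 51.4 m³/h

For laminar flow, f = 64/Re with Re = ρVD/μ, so Darcy-Weisbach reduces to ΔP = 32μLV/D². Solving for V: V = ΔP·D²/(32μL) = 1.31e+05·(0.0883)²/(32·0.213·64.3) = 2.331 m/s.
Check: Re = ρVD/μ = 881·2.331·0.0883/0.213 = 851.2 < 2300, so the laminar assumption holds.
Q = V·A = 2.331·(π/4·0.0883²) = 0.01427 m³/s = 51.4 m³/h.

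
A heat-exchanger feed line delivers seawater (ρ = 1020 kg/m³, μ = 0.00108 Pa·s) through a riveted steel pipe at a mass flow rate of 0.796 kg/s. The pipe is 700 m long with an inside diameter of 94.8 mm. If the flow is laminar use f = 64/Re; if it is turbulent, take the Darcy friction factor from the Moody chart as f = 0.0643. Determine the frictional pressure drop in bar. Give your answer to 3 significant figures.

A = πD²/4 = π(0.0948)²/4 = 0.007058 m²; mean velocity V = ṁ/(ρA) = 0.796/(1020 · 0.007058) = 0.1106 m/s.
Reynolds number Re = ρVD/μ = 1020 · 0.1106 · 0.0948 / 0.00108 = 9899.
Re > 4000 → turbulent; use the Moody-chart value f = 0.0643.
Darcy-Weisbach: ΔP = f(L/D)(ρV²/2) = 0.0643·(700/0.0948)·(1020·0.1106²/2) = 0.0643·7384·6.234 = 2960 Pa.
ΔP = 2960 Pa = 0.0296 bar.

ΔP ≈ 0.0296 bar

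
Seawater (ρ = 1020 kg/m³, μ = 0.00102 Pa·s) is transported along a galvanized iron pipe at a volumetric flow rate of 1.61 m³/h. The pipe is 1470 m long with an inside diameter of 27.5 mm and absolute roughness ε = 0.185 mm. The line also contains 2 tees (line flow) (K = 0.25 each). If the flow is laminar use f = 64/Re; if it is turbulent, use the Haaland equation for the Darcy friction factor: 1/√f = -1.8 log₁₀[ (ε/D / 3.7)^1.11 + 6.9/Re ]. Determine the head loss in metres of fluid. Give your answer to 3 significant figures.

h_f ≈ 56.5 m

Q = 1.61 m³/h = 1.61/3600 = 0.0004472 m³/s.
Cross-sectional area A = πD²/4 = π(0.0275)²/4 = 0.000594 m²; mean velocity V = Q/A = 0.0004472/0.000594 = 0.753 m/s.
Reynolds number Re = ρVD/μ = 1020 · 0.753 · 0.0275 / 0.00102 = 2.071e+04.
Re > 4000 → turbulent. Relative roughness ε/D = 0.000185/0.0275 = 0.00673. Haaland: 1/√f = -1.8 log₁₀[(0.00673/3.7)^1.11 + 6.9/2.071e+04] = -1.8 log₁₀[0.000908 + 0.000333] = 5.231, so f = 0.03655.
Total minor-loss coefficient ΣK = 2·0.25 = 0.5.
ΔP = [f·L/D + ΣK]·(ρV²/2) = [0.03655·1470/0.0275 + 0.5]·(1020·0.753²/2) = [1954 + 0.5]·289.1 = 5.65e+05 Pa.
Head loss h_f = ΔP/(ρg) = 5.65e+05/(1020·9.81) = 56.5 m.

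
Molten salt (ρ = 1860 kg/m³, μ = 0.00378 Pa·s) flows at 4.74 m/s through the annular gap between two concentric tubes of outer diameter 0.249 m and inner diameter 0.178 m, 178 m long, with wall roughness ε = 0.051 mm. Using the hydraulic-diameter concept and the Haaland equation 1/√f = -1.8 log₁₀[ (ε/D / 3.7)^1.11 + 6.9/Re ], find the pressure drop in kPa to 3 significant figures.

ΔP ≈ 1050 kPa

Hydraulic diameter D_h = 4A/P = D_o - D_i = 0.249 - 0.178 = 0.071 m.
Re = ρVD_h/μ = 1860·4.74·0.071/0.00378 = 1.656e+05.
ε/D_h = 5.1e-05/0.071 = 0.000718; Haaland gives 1/√f = -1.8 log₁₀[7.58e-05+4.17e-05] = 7.074, so f = 0.01998.
ΔP = f(L/D_h)(ρV²/2) = 0.01998·178/0.071·2.089e+04 = 1.047e+06 Pa.
ΔP = 1050 kPa.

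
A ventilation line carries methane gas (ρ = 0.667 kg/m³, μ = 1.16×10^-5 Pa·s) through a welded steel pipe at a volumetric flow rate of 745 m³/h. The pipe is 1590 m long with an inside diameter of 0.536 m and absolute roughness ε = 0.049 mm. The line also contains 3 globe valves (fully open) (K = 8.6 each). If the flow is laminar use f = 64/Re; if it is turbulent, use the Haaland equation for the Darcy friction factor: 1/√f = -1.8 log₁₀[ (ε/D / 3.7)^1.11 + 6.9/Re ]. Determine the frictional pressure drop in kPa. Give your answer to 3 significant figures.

ΔP ≈ 0.0271 kPa

Q = 745 m³/h = 745/3600 = 0.2069 m³/s.
Cross-sectional area A = πD²/4 = π(0.536)²/4 = 0.2256 m²; mean velocity V = Q/A = 0.2069/0.2256 = 0.9171 m/s.
Reynolds number Re = ρVD/μ = 0.667 · 0.9171 · 0.536 / 1.16e-05 = 2.827e+04.
Re > 4000 → turbulent. Relative roughness ε/D = 4.9e-05/0.536 = 9.14e-05. Haaland: 1/√f = -1.8 log₁₀[(9.14e-05/3.7)^1.11 + 6.9/2.827e+04] = -1.8 log₁₀[7.69e-06 + 0.000244] = 6.478, so f = 0.02383.
Total minor-loss coefficient ΣK = 3·8.6 = 25.8.
ΔP = [f·L/D + ΣK]·(ρV²/2) = [0.02383·1590/0.536 + 25.8]·(0.667·0.9171²/2) = [70.69 + 25.8]·0.2805 = 27.07 Pa.
ΔP = 27.07 Pa = 0.0271 kPa.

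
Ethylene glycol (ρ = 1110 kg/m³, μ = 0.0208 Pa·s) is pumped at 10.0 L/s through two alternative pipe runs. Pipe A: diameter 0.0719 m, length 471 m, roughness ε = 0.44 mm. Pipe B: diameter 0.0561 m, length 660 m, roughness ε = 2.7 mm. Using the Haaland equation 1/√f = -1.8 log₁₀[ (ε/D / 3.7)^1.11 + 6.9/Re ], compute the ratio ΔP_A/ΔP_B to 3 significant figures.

Pipe A: V = Q/A = 0.01/0.00406 = 2.463 m/s; Re = 9450; ε/D = 0.00612; Haaland → f = 0.03908; ΔP_A = f(L/D)(ρV²/2) = 8.619e+05 Pa.
Pipe B: V = Q/A = 0.01/0.002472 = 4.046 m/s; Re = 1.211e+04; ε/D = 0.0481; Haaland → f = 0.07248; ΔP_B = f(L/D)(ρV²/2) = 7.745e+06 Pa.
ΔP_A/ΔP_B = 8.619e+05/7.745e+06 = 0.111.

ΔP_A/ΔP_B ≈ 0.111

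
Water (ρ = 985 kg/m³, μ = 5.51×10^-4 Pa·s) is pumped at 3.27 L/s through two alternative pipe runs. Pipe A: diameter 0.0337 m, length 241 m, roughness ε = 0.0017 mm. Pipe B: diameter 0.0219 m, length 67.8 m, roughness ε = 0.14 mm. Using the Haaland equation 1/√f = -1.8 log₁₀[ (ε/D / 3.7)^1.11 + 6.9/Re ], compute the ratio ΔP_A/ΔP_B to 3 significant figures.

Pipe A: V = Q/A = 0.00327/0.000892 = 3.666 m/s; Re = 2.209e+05; ε/D = 5.04e-05; Haaland → f = 0.01556; ΔP_A = f(L/D)(ρV²/2) = 7.367e+05 Pa.
Pipe B: V = Q/A = 0.00327/0.0003767 = 8.681 m/s; Re = 3.399e+05; ε/D = 0.00639; Haaland → f = 0.03304; ΔP_B = f(L/D)(ρV²/2) = 3.797e+06 Pa.
ΔP_A/ΔP_B = 7.367e+05/3.797e+06 = 0.194.

ΔP_A/ΔP_B ≈ 0.194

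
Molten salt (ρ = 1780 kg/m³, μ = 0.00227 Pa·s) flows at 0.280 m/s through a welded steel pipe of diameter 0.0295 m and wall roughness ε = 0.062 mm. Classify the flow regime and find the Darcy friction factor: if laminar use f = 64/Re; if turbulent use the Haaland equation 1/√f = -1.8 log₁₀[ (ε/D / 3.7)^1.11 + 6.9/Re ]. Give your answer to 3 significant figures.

f ≈ 0.0372

Re = ρVD/μ = 1780·0.28·0.0295/0.00227 = 6477.
Re > 4000 → turbulent. ε/D = 6.2e-05/0.0295 = 0.0021; Haaland: 1/√f = -1.8 log₁₀[0.00025 + 0.00107] = 5.186, so f = 0.03718.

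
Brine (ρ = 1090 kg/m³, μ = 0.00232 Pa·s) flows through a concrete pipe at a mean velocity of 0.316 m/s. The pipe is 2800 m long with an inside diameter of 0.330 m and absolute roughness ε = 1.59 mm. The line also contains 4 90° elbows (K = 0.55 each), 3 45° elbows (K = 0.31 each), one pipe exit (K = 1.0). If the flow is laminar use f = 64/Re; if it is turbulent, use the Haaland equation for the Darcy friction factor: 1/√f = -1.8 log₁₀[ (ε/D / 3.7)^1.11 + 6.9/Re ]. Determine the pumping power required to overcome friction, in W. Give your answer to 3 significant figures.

Reynolds number Re = ρVD/μ = 1090 · 0.316 · 0.33 / 0.00232 = 4.899e+04.
Re > 4000 → turbulent. Relative roughness ε/D = 0.00159/0.33 = 0.00482. Haaland: 1/√f = -1.8 log₁₀[(0.00482/3.7)^1.11 + 6.9/4.899e+04] = -1.8 log₁₀[0.000627 + 0.000141] = 5.606, so f = 0.03181.
Total minor-loss coefficient ΣK = 4·0.55 + 3·0.31 + 1·1 = 4.13.
ΔP = [f·L/D + ΣK]·(ρV²/2) = [0.03181·2800/0.33 + 4.13]·(1090·0.316²/2) = [269.9 + 4.13]·54.42 = 1.492e+04 Pa.
Q = V·A = 0.316·0.08553 = 0.02703 m³/s.
Pumping power P = QΔP = 0.02703·1.492e+04 = 403.1 W = 403 W.

P ≈ 403 W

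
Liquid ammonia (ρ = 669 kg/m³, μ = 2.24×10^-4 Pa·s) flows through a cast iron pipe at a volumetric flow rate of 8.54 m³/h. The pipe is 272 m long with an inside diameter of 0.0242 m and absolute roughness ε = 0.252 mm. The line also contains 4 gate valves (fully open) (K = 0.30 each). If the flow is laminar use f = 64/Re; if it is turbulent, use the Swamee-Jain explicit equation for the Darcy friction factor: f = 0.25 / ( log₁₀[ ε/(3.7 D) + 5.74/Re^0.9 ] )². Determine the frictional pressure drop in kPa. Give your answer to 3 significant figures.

ΔP ≈ 3880 kPa

Q = 8.54 m³/h = 8.54/3600 = 0.002372 m³/s.
Cross-sectional area A = πD²/4 = π(0.0242)²/4 = 0.00046 m²; mean velocity V = Q/A = 0.002372/0.00046 = 5.157 m/s.
Reynolds number Re = ρVD/μ = 669 · 5.157 · 0.0242 / 0.000224 = 3.728e+05.
Re > 4000 → turbulent. Relative roughness ε/D = 0.000252/0.0242 = 0.0104. Swamee-Jain: f = 0.25/(log₁₀[0.0104/3.7 + 5.74/3.728e+05^0.9])² = 0.25/(log₁₀[0.00281 + 5.55e-05])² = 0.25/(-2.542)² = 0.03869.
Total minor-loss coefficient ΣK = 4·0.3 = 1.2.
ΔP = [f·L/D + ΣK]·(ρV²/2) = [0.03869·272/0.0242 + 1.2]·(669·5.157²/2) = [434.8 + 1.2]·8897 = 3.879e+06 Pa.
ΔP = 3.879e+06 Pa = 3880 kPa.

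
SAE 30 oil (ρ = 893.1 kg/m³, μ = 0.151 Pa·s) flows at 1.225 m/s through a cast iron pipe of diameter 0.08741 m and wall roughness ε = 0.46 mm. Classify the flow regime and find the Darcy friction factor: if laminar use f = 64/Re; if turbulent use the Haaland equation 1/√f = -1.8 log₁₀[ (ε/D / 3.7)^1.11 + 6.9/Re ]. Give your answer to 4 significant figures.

f ≈ 0.1011

Re = ρVD/μ = 893.1·1.225·0.08741/0.151 = 633.3.
Re < 2300 → laminar, so f = 64/Re = 0.1011 (roughness is irrelevant in laminar flow).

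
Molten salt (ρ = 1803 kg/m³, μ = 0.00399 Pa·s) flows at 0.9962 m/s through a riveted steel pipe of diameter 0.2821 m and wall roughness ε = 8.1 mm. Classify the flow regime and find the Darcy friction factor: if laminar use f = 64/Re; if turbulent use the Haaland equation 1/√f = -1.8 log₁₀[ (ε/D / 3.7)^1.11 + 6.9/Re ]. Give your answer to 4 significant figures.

Re = ρVD/μ = 1803·0.9962·0.2821/0.00399 = 1.27e+05.
Re > 4000 → turbulent. ε/D = 0.0081/0.2821 = 0.0287; Haaland: 1/√f = -1.8 log₁₀[0.00455 + 5.43e-05] = 4.207, so f = 0.05651.

f ≈ 0.05651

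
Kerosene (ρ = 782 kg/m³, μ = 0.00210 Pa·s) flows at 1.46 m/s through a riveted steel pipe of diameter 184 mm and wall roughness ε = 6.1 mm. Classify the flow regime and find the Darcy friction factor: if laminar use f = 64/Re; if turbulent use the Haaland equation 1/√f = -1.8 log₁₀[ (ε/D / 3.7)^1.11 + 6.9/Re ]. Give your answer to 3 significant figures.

f ≈ 0.0600

Re = ρVD/μ = 782·1.46·0.184/0.0021 = 1e+05.
Re > 4000 → turbulent. ε/D = 0.0061/0.184 = 0.0332; Haaland: 1/√f = -1.8 log₁₀[0.00533 + 6.9e-05] = 4.081, so f = 0.06004.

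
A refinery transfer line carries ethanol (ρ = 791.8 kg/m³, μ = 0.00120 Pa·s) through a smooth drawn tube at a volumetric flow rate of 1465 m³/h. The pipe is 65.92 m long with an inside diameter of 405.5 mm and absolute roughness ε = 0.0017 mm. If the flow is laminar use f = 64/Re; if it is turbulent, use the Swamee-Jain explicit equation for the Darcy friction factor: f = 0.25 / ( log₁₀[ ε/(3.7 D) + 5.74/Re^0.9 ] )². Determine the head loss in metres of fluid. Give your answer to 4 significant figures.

h_f ≈ 0.9908 m

Q = 1465 m³/h = 1465/3600 = 0.4069 m³/s.
Cross-sectional area A = πD²/4 = π(0.4055)²/4 = 0.1291 m²; mean velocity V = Q/A = 0.4069/0.1291 = 3.151 m/s.
Reynolds number Re = ρVD/μ = 791.8 · 3.151 · 0.4055 / 0.0012 = 8.431e+05.
Re > 4000 → turbulent. Relative roughness ε/D = 1.7e-06/0.4055 = 4.19e-06. Swamee-Jain: f = 0.25/(log₁₀[4.19e-06/3.7 + 5.74/8.431e+05^0.9])² = 0.25/(log₁₀[1.13e-06 + 2.66e-05])² = 0.25/(-4.556)² = 0.01204.
Darcy-Weisbach: ΔP = f(L/D)(ρV²/2) = 0.01204·(65.92/0.4055)·(791.8·3.151²/2) = 0.01204·162.6·3931 = 7696 Pa.
Head loss h_f = ΔP/(ρg) = 7696/(791.8·9.81) = 0.9908 m.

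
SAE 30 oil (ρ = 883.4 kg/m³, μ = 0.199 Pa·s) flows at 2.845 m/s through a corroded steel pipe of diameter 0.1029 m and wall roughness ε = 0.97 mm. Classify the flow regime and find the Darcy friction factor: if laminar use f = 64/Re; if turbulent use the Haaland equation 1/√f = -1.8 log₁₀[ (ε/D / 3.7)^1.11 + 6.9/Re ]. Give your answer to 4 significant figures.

Re = ρVD/μ = 883.4·2.845·0.1029/0.199 = 1300.
Re < 2300 → laminar, so f = 64/Re = 0.04925 (roughness is irrelevant in laminar flow).

f ≈ 0.04925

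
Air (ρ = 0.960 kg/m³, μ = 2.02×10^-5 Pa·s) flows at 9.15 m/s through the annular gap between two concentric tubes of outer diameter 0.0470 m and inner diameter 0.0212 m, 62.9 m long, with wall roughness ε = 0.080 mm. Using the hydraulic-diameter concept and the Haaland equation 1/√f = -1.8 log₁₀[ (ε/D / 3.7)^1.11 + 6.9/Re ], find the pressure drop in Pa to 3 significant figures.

Hydraulic diameter D_h = 4A/P = D_o - D_i = 0.047 - 0.0212 = 0.0258 m.
Re = ρVD_h/μ = 0.96·9.15·0.0258/2.02e-05 = 1.122e+04.
ε/D_h = 8e-05/0.0258 = 0.0031; Haaland gives 1/√f = -1.8 log₁₀[0.000384+0.000615] = 5.4, so f = 0.03429.
ΔP = f(L/D_h)(ρV²/2) = 0.03429·62.9/0.0258·40.19 = 3359 Pa.

ΔP ≈ 3360 Pa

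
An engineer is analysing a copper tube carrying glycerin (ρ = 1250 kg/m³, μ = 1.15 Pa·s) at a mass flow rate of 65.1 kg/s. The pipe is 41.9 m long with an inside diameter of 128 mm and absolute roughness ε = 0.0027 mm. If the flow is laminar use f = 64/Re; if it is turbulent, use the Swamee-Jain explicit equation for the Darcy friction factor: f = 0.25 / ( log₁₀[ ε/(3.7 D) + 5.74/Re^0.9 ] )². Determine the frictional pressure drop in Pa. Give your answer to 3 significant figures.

A = πD²/4 = π(0.128)²/4 = 0.01287 m²; mean velocity V = ṁ/(ρA) = 65.1/(1250 · 0.01287) = 4.047 m/s.
Reynolds number Re = ρVD/μ = 1250 · 4.047 · 0.128 / 1.15 = 563.1.
Re < 2300 → laminar flow, so f = 64/Re = 64/563.1 = 0.1137 (the turbulent correlation is not needed).
Darcy-Weisbach: ΔP = f(L/D)(ρV²/2) = 0.1137·(41.9/0.128)·(1250·4.047²/2) = 0.1137·327.3·1.024e+04 = 3.809e+05 Pa.

ΔP ≈ 381000 Pa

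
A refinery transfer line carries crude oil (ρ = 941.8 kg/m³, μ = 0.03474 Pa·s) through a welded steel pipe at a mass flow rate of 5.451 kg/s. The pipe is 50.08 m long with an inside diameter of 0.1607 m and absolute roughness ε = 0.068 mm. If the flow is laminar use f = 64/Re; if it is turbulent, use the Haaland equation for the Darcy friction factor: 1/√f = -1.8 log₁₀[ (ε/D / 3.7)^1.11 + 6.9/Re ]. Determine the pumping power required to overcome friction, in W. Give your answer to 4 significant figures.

A = πD²/4 = π(0.1607)²/4 = 0.02028 m²; mean velocity V = ṁ/(ρA) = 5.451/(941.8 · 0.02028) = 0.2854 m/s.
Reynolds number Re = ρVD/μ = 941.8 · 0.2854 · 0.1607 / 0.0347 = 1243.
Re < 2300 → laminar flow, so f = 64/Re = 64/1243 = 0.05148 (the turbulent correlation is not needed).
Darcy-Weisbach: ΔP = f(L/D)(ρV²/2) = 0.05148·(50.08/0.1607)·(941.8·0.2854²/2) = 0.05148·311.6·38.35 = 615.2 Pa.
Q = ṁ/ρ = 5.451/941.8 = 0.005788 m³/s.
Pumping power P = QΔP = 0.005788·615.2 = 3.5606 W = 3.561 W.

P ≈ 3.561 W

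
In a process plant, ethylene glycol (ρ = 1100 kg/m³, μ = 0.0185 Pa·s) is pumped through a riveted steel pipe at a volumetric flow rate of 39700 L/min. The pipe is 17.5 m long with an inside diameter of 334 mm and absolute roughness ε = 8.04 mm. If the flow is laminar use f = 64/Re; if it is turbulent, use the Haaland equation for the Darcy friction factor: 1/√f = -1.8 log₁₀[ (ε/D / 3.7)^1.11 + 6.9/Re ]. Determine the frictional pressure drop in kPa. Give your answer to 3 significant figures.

Q = 39700 L/min = 39700/60000 = 0.6617 m³/s.
Cross-sectional area A = πD²/4 = π(0.334)²/4 = 0.08762 m²; mean velocity V = Q/A = 0.6617/0.08762 = 7.552 m/s.
Reynolds number Re = ρVD/μ = 1100 · 7.552 · 0.334 / 0.0185 = 1.5e+05.
Re > 4000 → turbulent. Relative roughness ε/D = 0.00804/0.334 = 0.0241. Haaland: 1/√f = -1.8 log₁₀[(0.0241/3.7)^1.11 + 6.9/1.5e+05] = -1.8 log₁₀[0.00374 + 4.6e-05] = 4.359, so f = 0.05262.
Darcy-Weisbach: ΔP = f(L/D)(ρV²/2) = 0.05262·(17.5/0.334)·(1100·7.552²/2) = 0.05262·52.4·3.137e+04 = 8.648e+04 Pa.
ΔP = 8.648e+04 Pa = 86.5 kPa.

ΔP ≈ 86.5 kPa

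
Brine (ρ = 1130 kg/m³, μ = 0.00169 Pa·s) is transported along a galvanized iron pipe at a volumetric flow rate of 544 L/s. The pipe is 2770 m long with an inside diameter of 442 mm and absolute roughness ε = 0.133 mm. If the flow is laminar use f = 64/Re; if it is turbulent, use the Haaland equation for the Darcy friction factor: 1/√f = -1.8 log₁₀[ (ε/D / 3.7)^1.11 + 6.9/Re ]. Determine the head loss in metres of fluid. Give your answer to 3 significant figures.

Q = 544 L/s = 544/1000 = 0.544 m³/s.
Cross-sectional area A = πD²/4 = π(0.442)²/4 = 0.1534 m²; mean velocity V = Q/A = 0.544/0.1534 = 3.545 m/s.
Reynolds number Re = ρVD/μ = 1130 · 3.545 · 0.442 / 0.00169 = 1.048e+06.
Re > 4000 → turbulent. Relative roughness ε/D = 0.000133/0.442 = 0.000301. Haaland: 1/√f = -1.8 log₁₀[(0.000301/3.7)^1.11 + 6.9/1.048e+06] = -1.8 log₁₀[2.89e-05 + 6.59e-06] = 8.011, so f = 0.01558.
Darcy-Weisbach: ΔP = f(L/D)(ρV²/2) = 0.01558·(2770/0.442)·(1130·3.545²/2) = 0.01558·6267·7102 = 6.936e+05 Pa.
Head loss h_f = ΔP/(ρg) = 6.936e+05/(1130·9.81) = 62.6 m.

h_f ≈ 62.6 m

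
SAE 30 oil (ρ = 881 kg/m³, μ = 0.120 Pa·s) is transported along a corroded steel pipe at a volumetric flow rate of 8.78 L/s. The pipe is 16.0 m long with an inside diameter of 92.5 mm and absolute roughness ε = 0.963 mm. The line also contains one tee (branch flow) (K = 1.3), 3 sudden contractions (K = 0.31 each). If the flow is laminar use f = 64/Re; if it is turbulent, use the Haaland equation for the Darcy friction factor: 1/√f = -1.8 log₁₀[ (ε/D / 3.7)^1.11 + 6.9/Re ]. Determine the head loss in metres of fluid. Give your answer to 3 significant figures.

Q = 8.78 L/s = 8.78/1000 = 0.00878 m³/s.
Cross-sectional area A = πD²/4 = π(0.0925)²/4 = 0.00672 m²; mean velocity V = Q/A = 0.00878/0.00672 = 1.307 m/s.
Reynolds number Re = ρVD/μ = 881 · 1.307 · 0.0925 / 0.12 = 887.3.
Re < 2300 → laminar flow, so f = 64/Re = 64/887.3 = 0.07213 (the turbulent correlation is not needed).
Total minor-loss coefficient ΣK = 1·1.3 + 3·0.31 = 2.23.
ΔP = [f·L/D + ΣK]·(ρV²/2) = [0.07213·16/0.0925 + 2.23]·(881·1.307²/2) = [12.48 + 2.23]·751.9 = 1.106e+04 Pa.
Head loss h_f = ΔP/(ρg) = 1.106e+04/(881·9.81) = 1.28 m.

h_f ≈ 1.28 m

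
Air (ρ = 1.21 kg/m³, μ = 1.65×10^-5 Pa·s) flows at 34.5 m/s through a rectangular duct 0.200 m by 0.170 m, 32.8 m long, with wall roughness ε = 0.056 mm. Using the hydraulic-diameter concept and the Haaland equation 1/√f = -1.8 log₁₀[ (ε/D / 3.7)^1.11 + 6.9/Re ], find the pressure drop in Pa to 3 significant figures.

ΔP ≈ 2090 Pa

Hydraulic diameter D_h = 4A/P = 4·(0.2·0.17)/(2·(0.2+0.17)) = 0.136/0.74 = 0.1838 m.
Re = ρVD_h/μ = 1.21·34.5·0.1838/1.65e-05 = 4.65e+05.
ε/D_h = 5.6e-05/0.1838 = 0.000305; Haaland gives 1/√f = -1.8 log₁₀[2.93e-05+1.48e-05] = 7.84, so f = 0.01627.
ΔP = f(L/D_h)(ρV²/2) = 0.01627·32.8/0.1838·720.1 = 2091 Pa.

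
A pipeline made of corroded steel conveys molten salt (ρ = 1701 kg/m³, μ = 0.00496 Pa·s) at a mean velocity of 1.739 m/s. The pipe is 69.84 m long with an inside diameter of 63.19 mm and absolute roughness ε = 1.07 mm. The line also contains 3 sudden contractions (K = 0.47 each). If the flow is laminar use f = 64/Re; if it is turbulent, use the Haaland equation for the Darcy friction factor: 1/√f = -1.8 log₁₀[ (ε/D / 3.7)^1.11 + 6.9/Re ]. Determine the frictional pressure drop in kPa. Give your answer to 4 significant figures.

ΔP ≈ 136.8 kPa

Reynolds number Re = ρVD/μ = 1701 · 1.739 · 0.06319 / 0.00496 = 3.769e+04.
Re > 4000 → turbulent. Relative roughness ε/D = 0.00107/0.06319 = 0.0169. Haaland: 1/√f = -1.8 log₁₀[(0.0169/3.7)^1.11 + 6.9/3.769e+04] = -1.8 log₁₀[0.00253 + 0.000183] = 4.62, so f = 0.04686.
Total minor-loss coefficient ΣK = 3·0.47 = 1.41.
ΔP = [f·L/D + ΣK]·(ρV²/2) = [0.04686·69.84/0.06319 + 1.41]·(1701·1.739²/2) = [51.79 + 1.41]·2572 = 1.368e+05 Pa.
ΔP = 1.368e+05 Pa = 136.8 kPa.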